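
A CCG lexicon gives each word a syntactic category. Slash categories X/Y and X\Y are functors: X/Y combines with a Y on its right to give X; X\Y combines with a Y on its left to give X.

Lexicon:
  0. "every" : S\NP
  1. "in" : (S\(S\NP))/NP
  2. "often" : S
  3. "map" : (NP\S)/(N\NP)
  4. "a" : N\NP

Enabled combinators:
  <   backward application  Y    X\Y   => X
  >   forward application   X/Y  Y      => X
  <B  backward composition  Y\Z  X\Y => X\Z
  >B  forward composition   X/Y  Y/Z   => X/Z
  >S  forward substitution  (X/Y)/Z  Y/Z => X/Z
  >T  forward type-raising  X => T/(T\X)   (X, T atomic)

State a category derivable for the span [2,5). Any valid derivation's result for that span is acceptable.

NP

[0,5] S   <
  [0,1] "every" : S\NP
  [1,5] S\(S\NP)   >
    [1,2] "in" : (S\(S\NP))/NP
    [2,5] NP   >
      [2,3] NP/(NP\S)   >T
        [2,3] "often" : S
      [3,5] NP\S   >
        [3,4] "map" : (NP\S)/(N\NP)
        [4,5] "a" : N\NP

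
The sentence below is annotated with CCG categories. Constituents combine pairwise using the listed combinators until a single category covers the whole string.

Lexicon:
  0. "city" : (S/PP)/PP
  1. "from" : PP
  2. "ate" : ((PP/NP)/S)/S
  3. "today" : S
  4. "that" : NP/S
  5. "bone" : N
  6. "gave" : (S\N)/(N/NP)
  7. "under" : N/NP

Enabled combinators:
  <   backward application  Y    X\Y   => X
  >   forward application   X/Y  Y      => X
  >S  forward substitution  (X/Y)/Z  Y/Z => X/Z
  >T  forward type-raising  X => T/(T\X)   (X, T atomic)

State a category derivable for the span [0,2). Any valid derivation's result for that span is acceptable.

[0,8] S   >
  [0,2] S/PP   >
    [0,1] "city" : (S/PP)/PP
    [1,2] "from" : PP
  [2,8] PP   >
    [2,5] PP/S   >S
      [2,4] (PP/NP)/S   >
        [2,3] "ate" : ((PP/NP)/S)/S
        [3,4] "today" : S
      [4,5] "that" : NP/S
    [5,8] S   >
      [5,6] S/(S\N)   >T
        [5,6] "bone" : N
      [6,8] S\N   >
        [6,7] "gave" : (S\N)/(N/NP)
        [7,8] "under" : N/NP

S/PP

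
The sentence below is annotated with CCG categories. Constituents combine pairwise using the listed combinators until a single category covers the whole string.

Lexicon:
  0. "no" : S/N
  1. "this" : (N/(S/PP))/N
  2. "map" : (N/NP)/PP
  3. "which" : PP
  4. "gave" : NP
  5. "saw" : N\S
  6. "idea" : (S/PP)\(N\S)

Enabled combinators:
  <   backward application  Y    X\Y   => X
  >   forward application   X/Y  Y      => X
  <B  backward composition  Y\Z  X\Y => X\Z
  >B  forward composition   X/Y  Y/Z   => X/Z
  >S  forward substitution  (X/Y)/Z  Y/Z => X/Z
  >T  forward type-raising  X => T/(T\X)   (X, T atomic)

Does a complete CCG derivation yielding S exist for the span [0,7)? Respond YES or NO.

YES

[0,7] S   >
  [0,1] "no" : S/N
  [1,7] N   >
    [1,5] N/(S/PP)   >
      [1,2] "this" : (N/(S/PP))/N
      [2,5] N   >
        [2,4] N/NP   >
          [2,3] "map" : (N/NP)/PP
          [3,4] "which" : PP
        [4,5] "gave" : NP
    [5,7] S/PP   <
      [5,6] "saw" : N\S
      [6,7] "idea" : (S/PP)\(N\S)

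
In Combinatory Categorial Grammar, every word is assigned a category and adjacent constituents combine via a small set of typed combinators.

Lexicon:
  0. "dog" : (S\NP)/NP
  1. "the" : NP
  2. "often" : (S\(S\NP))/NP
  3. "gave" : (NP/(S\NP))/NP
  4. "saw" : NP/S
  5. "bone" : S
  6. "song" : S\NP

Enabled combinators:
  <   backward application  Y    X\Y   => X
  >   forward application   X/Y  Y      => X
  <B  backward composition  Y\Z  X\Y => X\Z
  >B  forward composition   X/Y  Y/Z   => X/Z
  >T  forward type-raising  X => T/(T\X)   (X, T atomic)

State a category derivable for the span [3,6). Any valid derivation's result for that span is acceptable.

[0,7] S   <
  [0,2] S\NP   >
    [0,1] "dog" : (S\NP)/NP
    [1,2] "the" : NP
  [2,7] S\(S\NP)   >
    [2,3] "often" : (S\(S\NP))/NP
    [3,7] NP   >
      [3,6] NP/(S\NP)   >
        [3,4] "gave" : (NP/(S\NP))/NP
        [4,6] NP   >
          [4,5] "saw" : NP/S
          [5,6] "bone" : S
      [6,7] "song" : S\NP

NP/(S\NP)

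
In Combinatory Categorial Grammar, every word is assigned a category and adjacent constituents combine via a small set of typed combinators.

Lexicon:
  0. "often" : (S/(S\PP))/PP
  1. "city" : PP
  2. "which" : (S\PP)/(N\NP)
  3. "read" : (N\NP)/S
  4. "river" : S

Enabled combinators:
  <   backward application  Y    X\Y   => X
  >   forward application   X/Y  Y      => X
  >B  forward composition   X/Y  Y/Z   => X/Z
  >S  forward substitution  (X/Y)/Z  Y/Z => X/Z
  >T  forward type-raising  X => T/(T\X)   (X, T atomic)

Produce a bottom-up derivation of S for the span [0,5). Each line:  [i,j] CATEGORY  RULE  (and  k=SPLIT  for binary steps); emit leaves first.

[0,5] S   >
  [0,2] S/(S\PP)   >
    [0,1] "often" : (S/(S\PP))/PP
    [1,2] "city" : PP
  [2,5] S\PP   >
    [2,3] "which" : (S\PP)/(N\NP)
    [3,5] N\NP   >
      [3,4] "read" : (N\NP)/S
      [4,5] "river" : S

[0,1] (S/(S\PP))/PP  lex  "often"
[1,2] PP  lex  "city"
[0,2] S/(S\PP)  >  k=1
[2,3] (S\PP)/(N\NP)  lex  "which"
[3,4] (N\NP)/S  lex  "read"
[4,5] S  lex  "river"
[3,5] N\NP  >  k=4
[2,5] S\PP  >  k=3
[0,5] S  >  k=2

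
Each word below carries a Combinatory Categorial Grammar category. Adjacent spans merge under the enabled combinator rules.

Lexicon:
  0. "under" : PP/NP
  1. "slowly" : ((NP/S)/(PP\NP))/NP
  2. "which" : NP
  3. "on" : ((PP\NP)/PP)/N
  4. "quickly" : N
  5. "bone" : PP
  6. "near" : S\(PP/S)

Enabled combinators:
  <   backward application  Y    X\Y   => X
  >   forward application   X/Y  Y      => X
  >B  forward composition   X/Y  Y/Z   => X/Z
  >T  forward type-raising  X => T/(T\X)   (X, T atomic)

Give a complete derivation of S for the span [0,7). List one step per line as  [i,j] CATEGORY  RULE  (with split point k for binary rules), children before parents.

[0,7] S   <
  [0,6] PP/S   >B
    [0,1] "under" : PP/NP
    [1,6] NP/S   >
      [1,3] (NP/S)/(PP\NP)   >
        [1,2] "slowly" : ((NP/S)/(PP\NP))/NP
        [2,3] "which" : NP
      [3,6] PP\NP   >
        [3,5] (PP\NP)/PP   >
          [3,4] "on" : ((PP\NP)/PP)/N
          [4,5] "quickly" : N
        [5,6] "bone" : PP
  [6,7] "near" : S\(PP/S)

[0,1] PP/NP  lex  "under"
[1,2] ((NP/S)/(PP\NP))/NP  lex  "slowly"
[2,3] NP  lex  "which"
[1,3] (NP/S)/(PP\NP)  >  k=2
[3,4] ((PP\NP)/PP)/N  lex  "on"
[4,5] N  lex  "quickly"
[3,5] (PP\NP)/PP  >  k=4
[5,6] PP  lex  "bone"
[3,6] PP\NP  >  k=5
[1,6] NP/S  >  k=3
[0,6] PP/S  >B  k=1
[6,7] S\(PP/S)  lex  "near"
[0,7] S  <  k=6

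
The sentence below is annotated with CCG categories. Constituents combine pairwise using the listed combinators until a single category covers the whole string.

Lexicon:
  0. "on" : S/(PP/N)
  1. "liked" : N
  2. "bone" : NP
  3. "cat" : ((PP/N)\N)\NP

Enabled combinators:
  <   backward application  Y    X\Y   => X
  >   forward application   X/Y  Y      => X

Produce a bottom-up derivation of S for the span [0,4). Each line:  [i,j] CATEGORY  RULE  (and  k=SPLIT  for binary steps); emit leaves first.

[0,4] S   >
  [0,1] "on" : S/(PP/N)
  [1,4] PP/N   <
    [1,2] "liked" : N
    [2,4] (PP/N)\N   <
      [2,3] "bone" : NP
      [3,4] "cat" : ((PP/N)\N)\NP

[0,1] S/(PP/N)  lex  "on"
[1,2] N  lex  "liked"
[2,3] NP  lex  "bone"
[3,4] ((PP/N)\N)\NP  lex  "cat"
[2,4] (PP/N)\N  <  k=3
[1,4] PP/N  <  k=2
[0,4] S  >  k=1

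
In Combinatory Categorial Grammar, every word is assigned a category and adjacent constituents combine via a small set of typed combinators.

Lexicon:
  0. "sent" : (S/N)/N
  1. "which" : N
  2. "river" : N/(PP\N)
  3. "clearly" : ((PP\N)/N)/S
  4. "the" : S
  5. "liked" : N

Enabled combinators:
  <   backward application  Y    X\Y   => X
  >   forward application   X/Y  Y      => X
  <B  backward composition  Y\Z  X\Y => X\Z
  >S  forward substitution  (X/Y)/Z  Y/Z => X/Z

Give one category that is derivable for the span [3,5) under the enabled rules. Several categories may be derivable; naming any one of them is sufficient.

(PP\N)/N

[0,6] S   >
  [0,2] S/N   >
    [0,1] "sent" : (S/N)/N
    [1,2] "which" : N
  [2,6] N   >
    [2,3] "river" : N/(PP\N)
    [3,6] PP\N   >
      [3,5] (PP\N)/N   >
        [3,4] "clearly" : ((PP\N)/N)/S
        [4,5] "the" : S
      [5,6] "liked" : N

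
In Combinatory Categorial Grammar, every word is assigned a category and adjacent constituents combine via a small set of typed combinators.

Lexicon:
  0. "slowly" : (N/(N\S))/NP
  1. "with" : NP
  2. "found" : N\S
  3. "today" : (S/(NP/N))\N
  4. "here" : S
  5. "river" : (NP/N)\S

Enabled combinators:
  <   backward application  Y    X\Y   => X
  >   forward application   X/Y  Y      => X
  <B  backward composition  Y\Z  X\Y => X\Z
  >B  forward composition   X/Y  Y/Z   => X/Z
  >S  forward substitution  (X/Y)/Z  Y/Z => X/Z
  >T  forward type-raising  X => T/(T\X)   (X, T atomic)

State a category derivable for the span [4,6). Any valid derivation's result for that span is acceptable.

[0,6] S   >
  [0,4] S/(NP/N)   <
    [0,3] N   >
      [0,2] N/(N\S)   >
        [0,1] "slowly" : (N/(N\S))/NP
        [1,2] "with" : NP
      [2,3] "found" : N\S
    [3,4] "today" : (S/(NP/N))\N
  [4,6] NP/N   <
    [4,5] "here" : S
    [5,6] "river" : (NP/N)\S

NP/N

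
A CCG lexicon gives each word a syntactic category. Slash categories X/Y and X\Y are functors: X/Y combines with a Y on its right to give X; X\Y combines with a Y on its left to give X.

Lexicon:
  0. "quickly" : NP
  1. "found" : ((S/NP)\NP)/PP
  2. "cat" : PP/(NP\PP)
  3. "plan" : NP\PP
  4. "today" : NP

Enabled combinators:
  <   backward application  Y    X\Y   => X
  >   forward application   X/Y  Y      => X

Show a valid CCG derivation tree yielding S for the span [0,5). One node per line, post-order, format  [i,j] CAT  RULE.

[0,5] S   >
  [0,4] S/NP   <
    [0,1] "quickly" : NP
    [1,4] (S/NP)\NP   >
      [1,2] "found" : ((S/NP)\NP)/PP
      [2,4] PP   >
        [2,3] "cat" : PP/(NP\PP)
        [3,4] "plan" : NP\PP
  [4,5] "today" : NP

[0,1] NP  lex  "quickly"
[1,2] ((S/NP)\NP)/PP  lex  "found"
[2,3] PP/(NP\PP)  lex  "cat"
[3,4] NP\PP  lex  "plan"
[2,4] PP  >  k=3
[1,4] (S/NP)\NP  >  k=2
[0,4] S/NP  <  k=1
[4,5] NP  lex  "today"
[0,5] S  >  k=4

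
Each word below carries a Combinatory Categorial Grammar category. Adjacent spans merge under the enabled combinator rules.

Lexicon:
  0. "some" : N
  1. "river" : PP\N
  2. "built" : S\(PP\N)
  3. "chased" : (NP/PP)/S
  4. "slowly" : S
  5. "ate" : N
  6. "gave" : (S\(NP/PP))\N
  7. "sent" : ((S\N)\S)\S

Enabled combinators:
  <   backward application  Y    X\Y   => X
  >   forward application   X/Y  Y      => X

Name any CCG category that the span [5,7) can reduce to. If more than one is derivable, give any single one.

[0,8] S   <
  [0,1] "some" : N
  [1,8] S\N   <
    [1,3] S   <
      [1,2] "river" : PP\N
      [2,3] "built" : S\(PP\N)
    [3,8] (S\N)\S   <
      [3,7] S   <
        [3,5] NP/PP   >
          [3,4] "chased" : (NP/PP)/S
          [4,5] "slowly" : S
        [5,7] S\(NP/PP)   <
          [5,6] "ate" : N
          [6,7] "gave" : (S\(NP/PP))\N
      [7,8] "sent" : ((S\N)\S)\S

S\(NP/PP)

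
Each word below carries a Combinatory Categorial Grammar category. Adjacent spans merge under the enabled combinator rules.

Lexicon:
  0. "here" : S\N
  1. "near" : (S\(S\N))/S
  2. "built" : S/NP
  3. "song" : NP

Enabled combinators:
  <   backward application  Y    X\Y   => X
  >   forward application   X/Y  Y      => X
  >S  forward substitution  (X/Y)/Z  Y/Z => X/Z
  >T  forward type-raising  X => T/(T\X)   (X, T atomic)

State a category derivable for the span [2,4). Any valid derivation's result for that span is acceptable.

S

[0,4] S   <
  [0,1] "here" : S\N
  [1,4] S\(S\N)   >
    [1,2] "near" : (S\(S\N))/S
    [2,4] S   >
      [2,3] "built" : S/NP
      [3,4] "song" : NP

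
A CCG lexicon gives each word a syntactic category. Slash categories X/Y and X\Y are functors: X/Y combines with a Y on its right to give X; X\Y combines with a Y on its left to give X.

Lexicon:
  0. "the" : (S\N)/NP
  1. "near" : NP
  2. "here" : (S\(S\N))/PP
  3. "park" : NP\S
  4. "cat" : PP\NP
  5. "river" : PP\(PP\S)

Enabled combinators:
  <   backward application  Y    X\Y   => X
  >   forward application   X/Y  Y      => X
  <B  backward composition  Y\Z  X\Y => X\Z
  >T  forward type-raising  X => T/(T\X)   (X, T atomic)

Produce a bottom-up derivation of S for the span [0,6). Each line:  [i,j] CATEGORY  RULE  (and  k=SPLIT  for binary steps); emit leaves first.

[0,1] (S\N)/NP  lex  "the"
[1,2] NP  lex  "near"
[0,2] S\N  >  k=1
[2,3] (S\(S\N))/PP  lex  "here"
[3,4] NP\S  lex  "park"
[4,5] PP\NP  lex  "cat"
[3,5] PP\S  <B  k=4
[5,6] PP\(PP\S)  lex  "river"
[3,6] PP  <  k=5
[2,6] S\(S\N)  >  k=3
[0,6] S  <  k=2

[0,6] S   <
  [0,2] S\N   >
    [0,1] "the" : (S\N)/NP
    [1,2] "near" : NP
  [2,6] S\(S\N)   >
    [2,3] "here" : (S\(S\N))/PP
    [3,6] PP   <
      [3,5] PP\S   <B
        [3,4] "park" : NP\S
        [4,5] "cat" : PP\NP
      [5,6] "river" : PP\(PP\S)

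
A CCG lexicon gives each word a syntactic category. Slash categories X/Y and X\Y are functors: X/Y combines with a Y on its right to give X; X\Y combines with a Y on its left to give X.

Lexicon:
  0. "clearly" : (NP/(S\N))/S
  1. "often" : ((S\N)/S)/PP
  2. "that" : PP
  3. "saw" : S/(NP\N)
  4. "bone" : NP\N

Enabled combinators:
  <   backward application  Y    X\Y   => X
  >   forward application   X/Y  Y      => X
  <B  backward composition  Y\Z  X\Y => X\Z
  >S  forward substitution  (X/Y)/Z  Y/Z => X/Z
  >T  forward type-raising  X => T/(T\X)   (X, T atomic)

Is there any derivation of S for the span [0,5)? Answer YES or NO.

NO

(NP/(S\N))/S ((S\N)/S)/PP PP S/(NP\N) NP\N
CKY chart[0,5] = {N/(N\NP), NP, NP/(NP\NP), PP/(PP\NP), S/(S\NP)}; S ∉ chart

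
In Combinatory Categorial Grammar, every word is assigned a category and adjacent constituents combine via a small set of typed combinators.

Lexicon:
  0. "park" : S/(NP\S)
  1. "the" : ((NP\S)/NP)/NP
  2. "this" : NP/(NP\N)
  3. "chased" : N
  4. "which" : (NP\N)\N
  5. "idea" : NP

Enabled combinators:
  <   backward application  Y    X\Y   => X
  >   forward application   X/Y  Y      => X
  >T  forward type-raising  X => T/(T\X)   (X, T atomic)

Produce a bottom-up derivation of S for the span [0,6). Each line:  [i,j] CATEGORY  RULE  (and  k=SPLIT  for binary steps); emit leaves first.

[0,1] S/(NP\S)  lex  "park"
[1,2] ((NP\S)/NP)/NP  lex  "the"
[2,3] NP/(NP\N)  lex  "this"
[3,4] N  lex  "chased"
[4,5] (NP\N)\N  lex  "which"
[3,5] NP\N  <  k=4
[2,5] NP  >  k=3
[1,5] (NP\S)/NP  >  k=2
[5,6] NP  lex  "idea"
[1,6] NP\S  >  k=5
[0,6] S  >  k=1

[0,6] S   >
  [0,1] "park" : S/(NP\S)
  [1,6] NP\S   >
    [1,5] (NP\S)/NP   >
      [1,2] "the" : ((NP\S)/NP)/NP
      [2,5] NP   >
        [2,3] "this" : NP/(NP\N)
        [3,5] NP\N   <
          [3,4] "chased" : N
          [4,5] "which" : (NP\N)\N
    [5,6] "idea" : NP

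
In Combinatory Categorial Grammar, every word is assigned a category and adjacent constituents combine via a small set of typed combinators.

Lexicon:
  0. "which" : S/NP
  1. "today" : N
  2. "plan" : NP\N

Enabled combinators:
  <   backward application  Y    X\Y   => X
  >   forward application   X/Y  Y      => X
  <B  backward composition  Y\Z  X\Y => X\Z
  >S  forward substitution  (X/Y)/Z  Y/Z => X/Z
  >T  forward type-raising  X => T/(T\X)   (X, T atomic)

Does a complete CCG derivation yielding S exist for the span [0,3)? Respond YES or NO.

YES

[0,3] S   >
  [0,1] "which" : S/NP
  [1,3] NP   <
    [1,2] "today" : N
    [2,3] "plan" : NP\N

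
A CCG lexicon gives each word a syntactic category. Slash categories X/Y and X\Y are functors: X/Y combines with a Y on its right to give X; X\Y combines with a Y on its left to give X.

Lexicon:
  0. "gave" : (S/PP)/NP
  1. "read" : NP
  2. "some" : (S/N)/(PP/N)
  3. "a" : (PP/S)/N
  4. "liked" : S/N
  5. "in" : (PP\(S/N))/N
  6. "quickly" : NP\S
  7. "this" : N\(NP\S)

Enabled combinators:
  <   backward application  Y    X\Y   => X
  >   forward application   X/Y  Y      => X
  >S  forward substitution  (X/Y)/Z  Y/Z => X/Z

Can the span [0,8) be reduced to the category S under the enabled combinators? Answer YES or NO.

[0,8] S   >
  [0,2] S/PP   >
    [0,1] "gave" : (S/PP)/NP
    [1,2] "read" : NP
  [2,8] PP   <
    [2,5] S/N   >
      [2,3] "some" : (S/N)/(PP/N)
      [3,5] PP/N   >S
        [3,4] "a" : (PP/S)/N
        [4,5] "liked" : S/N
    [5,8] PP\(S/N)   >
      [5,6] "in" : (PP\(S/N))/N
      [6,8] N   <
        [6,7] "quickly" : NP\S
        [7,8] "this" : N\(NP\S)

YES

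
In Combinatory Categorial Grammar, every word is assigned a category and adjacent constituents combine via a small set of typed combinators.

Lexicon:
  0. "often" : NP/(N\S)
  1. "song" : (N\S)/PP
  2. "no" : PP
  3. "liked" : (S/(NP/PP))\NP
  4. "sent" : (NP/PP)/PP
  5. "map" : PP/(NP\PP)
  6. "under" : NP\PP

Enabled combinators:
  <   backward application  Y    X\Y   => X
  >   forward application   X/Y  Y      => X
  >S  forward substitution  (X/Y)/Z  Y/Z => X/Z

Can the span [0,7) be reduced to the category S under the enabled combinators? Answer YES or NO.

[0,7] S   >
  [0,4] S/(NP/PP)   <
    [0,3] NP   >
      [0,1] "often" : NP/(N\S)
      [1,3] N\S   >
        [1,2] "song" : (N\S)/PP
        [2,3] "no" : PP
    [3,4] "liked" : (S/(NP/PP))\NP
  [4,7] NP/PP   >
    [4,5] "sent" : (NP/PP)/PP
    [5,7] PP   >
      [5,6] "map" : PP/(NP\PP)
      [6,7] "under" : NP\PP

YES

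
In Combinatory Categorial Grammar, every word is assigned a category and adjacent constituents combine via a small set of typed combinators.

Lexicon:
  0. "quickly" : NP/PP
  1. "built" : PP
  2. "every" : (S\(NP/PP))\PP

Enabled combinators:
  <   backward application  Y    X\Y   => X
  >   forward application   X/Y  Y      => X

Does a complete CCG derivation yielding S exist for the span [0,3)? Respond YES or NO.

YES

[0,3] S   <
  [0,1] "quickly" : NP/PP
  [1,3] S\(NP/PP)   <
    [1,2] "built" : PP
    [2,3] "every" : (S\(NP/PP))\PP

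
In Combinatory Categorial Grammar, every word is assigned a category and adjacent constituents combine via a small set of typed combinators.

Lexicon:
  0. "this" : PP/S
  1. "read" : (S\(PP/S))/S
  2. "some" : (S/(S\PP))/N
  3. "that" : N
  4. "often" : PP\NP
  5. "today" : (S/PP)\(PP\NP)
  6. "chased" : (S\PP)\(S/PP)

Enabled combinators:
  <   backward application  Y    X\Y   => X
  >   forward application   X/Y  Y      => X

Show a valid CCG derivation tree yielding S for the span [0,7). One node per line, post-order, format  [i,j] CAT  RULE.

[0,1] PP/S  lex  "this"
[1,2] (S\(PP/S))/S  lex  "read"
[2,3] (S/(S\PP))/N  lex  "some"
[3,4] N  lex  "that"
[2,4] S/(S\PP)  >  k=3
[4,5] PP\NP  lex  "often"
[5,6] (S/PP)\(PP\NP)  lex  "today"
[4,6] S/PP  <  k=5
[6,7] (S\PP)\(S/PP)  lex  "chased"
[4,7] S\PP  <  k=6
[2,7] S  >  k=4
[1,7] S\(PP/S)  >  k=2
[0,7] S  <  k=1

[0,7] S   <
  [0,1] "this" : PP/S
  [1,7] S\(PP/S)   >
    [1,2] "read" : (S\(PP/S))/S
    [2,7] S   >
      [2,4] S/(S\PP)   >
        [2,3] "some" : (S/(S\PP))/N
        [3,4] "that" : N
      [4,7] S\PP   <
        [4,6] S/PP   <
          [4,5] "often" : PP\NP
          [5,6] "today" : (S/PP)\(PP\NP)
        [6,7] "chased" : (S\PP)\(S/PP)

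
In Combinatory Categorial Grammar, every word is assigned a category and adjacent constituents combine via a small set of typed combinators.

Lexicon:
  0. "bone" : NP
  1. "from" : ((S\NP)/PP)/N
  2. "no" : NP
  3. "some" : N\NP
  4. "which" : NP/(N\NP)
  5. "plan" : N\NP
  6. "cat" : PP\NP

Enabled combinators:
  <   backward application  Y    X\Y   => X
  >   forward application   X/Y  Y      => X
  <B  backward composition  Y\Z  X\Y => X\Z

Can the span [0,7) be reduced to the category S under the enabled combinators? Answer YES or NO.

[0,7] S   <
  [0,1] "bone" : NP
  [1,7] S\NP   >
    [1,4] (S\NP)/PP   >
      [1,2] "from" : ((S\NP)/PP)/N
      [2,4] N   <
        [2,3] "no" : NP
        [3,4] "some" : N\NP
    [4,7] PP   <
      [4,6] NP   >
        [4,5] "which" : NP/(N\NP)
        [5,6] "plan" : N\NP
      [6,7] "cat" : PP\NP

YES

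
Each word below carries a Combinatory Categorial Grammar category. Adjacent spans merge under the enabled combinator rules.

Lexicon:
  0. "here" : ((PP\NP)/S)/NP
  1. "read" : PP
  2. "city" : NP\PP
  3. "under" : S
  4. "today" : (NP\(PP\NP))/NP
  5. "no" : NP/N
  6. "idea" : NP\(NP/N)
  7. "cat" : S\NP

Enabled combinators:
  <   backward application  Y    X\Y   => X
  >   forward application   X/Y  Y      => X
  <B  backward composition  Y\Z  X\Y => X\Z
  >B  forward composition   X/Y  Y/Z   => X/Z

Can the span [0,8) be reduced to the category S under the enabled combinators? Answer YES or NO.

[0,8] S   <
  [0,7] NP   <
    [0,4] PP\NP   >
      [0,3] (PP\NP)/S   >
        [0,1] "here" : ((PP\NP)/S)/NP
        [1,3] NP   <
          [1,2] "read" : PP
          [2,3] "city" : NP\PP
      [3,4] "under" : S
    [4,7] NP\(PP\NP)   >
      [4,5] "today" : (NP\(PP\NP))/NP
      [5,7] NP   <
        [5,6] "no" : NP/N
        [6,7] "idea" : NP\(NP/N)
  [7,8] "cat" : S\NP

YES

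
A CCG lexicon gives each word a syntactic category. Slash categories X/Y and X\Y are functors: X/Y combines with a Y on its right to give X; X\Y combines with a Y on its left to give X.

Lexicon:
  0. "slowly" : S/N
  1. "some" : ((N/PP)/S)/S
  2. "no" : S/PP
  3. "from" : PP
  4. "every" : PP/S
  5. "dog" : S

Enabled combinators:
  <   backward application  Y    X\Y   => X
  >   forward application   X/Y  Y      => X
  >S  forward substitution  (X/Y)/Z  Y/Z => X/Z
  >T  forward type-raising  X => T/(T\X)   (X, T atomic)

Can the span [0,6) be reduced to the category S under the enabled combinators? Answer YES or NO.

[0,6] S   >
  [0,1] "slowly" : S/N
  [1,6] N   >
    [1,5] N/S   >S
      [1,4] (N/PP)/S   >
        [1,2] "some" : ((N/PP)/S)/S
        [2,4] S   >
          [2,3] "no" : S/PP
          [3,4] "from" : PP
      [4,5] "every" : PP/S
    [5,6] "dog" : S

YES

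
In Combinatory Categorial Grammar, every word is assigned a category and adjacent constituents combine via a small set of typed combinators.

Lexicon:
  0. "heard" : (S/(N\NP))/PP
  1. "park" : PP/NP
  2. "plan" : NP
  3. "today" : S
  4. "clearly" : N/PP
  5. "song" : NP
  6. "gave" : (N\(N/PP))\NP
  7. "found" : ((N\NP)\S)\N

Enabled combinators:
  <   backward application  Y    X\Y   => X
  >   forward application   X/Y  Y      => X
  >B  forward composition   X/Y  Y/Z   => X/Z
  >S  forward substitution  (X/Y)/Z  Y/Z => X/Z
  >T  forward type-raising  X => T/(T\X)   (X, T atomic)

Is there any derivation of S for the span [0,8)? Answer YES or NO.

YES

[0,8] S   >
  [0,3] S/(N\NP)   >
    [0,1] "heard" : (S/(N\NP))/PP
    [1,3] PP   >
      [1,2] "park" : PP/NP
      [2,3] "plan" : NP
  [3,8] N\NP   <
    [3,4] "today" : S
    [4,8] (N\NP)\S   <
      [4,7] N   <
        [4,5] "clearly" : N/PP
        [5,7] N\(N/PP)   <
          [5,6] "song" : NP
          [6,7] "gave" : (N\(N/PP))\NP
      [7,8] "found" : ((N\NP)\S)\N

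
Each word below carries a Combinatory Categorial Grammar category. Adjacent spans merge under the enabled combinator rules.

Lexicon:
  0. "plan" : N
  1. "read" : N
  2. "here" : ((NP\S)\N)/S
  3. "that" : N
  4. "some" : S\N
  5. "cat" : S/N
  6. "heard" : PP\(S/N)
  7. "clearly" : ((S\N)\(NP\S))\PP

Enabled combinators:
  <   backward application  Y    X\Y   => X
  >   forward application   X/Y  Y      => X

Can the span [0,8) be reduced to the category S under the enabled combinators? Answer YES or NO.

[0,8] S   <
  [0,1] "plan" : N
  [1,8] S\N   <
    [1,5] NP\S   <
      [1,2] "read" : N
      [2,5] (NP\S)\N   >
        [2,3] "here" : ((NP\S)\N)/S
        [3,5] S   <
          [3,4] "that" : N
          [4,5] "some" : S\N
    [5,8] (S\N)\(NP\S)   <
      [5,7] PP   <
        [5,6] "cat" : S/N
        [6,7] "heard" : PP\(S/N)
      [7,8] "clearly" : ((S\N)\(NP\S))\PP

YES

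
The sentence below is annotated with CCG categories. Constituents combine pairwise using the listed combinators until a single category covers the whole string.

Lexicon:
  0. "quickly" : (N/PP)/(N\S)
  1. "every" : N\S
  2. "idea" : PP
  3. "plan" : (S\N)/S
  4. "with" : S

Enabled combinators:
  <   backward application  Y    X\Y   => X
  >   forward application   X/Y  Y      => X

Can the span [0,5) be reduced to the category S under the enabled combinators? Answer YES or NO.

[0,5] S   <
  [0,3] N   >
    [0,2] N/PP   >
      [0,1] "quickly" : (N/PP)/(N\S)
      [1,2] "every" : N\S
    [2,3] "idea" : PP
  [3,5] S\N   >
    [3,4] "plan" : (S\N)/S
    [4,5] "with" : S

YES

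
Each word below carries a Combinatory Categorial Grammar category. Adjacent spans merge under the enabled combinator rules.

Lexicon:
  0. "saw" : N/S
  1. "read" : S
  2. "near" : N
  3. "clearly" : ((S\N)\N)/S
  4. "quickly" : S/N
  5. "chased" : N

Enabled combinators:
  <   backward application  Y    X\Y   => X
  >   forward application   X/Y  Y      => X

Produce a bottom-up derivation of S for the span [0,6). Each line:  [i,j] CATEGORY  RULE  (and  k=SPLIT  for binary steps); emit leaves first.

[0,1] N/S  lex  "saw"
[1,2] S  lex  "read"
[0,2] N  >  k=1
[2,3] N  lex  "near"
[3,4] ((S\N)\N)/S  lex  "clearly"
[4,5] S/N  lex  "quickly"
[5,6] N  lex  "chased"
[4,6] S  >  k=5
[3,6] (S\N)\N  >  k=4
[2,6] S\N  <  k=3
[0,6] S  <  k=2

[0,6] S   <
  [0,2] N   >
    [0,1] "saw" : N/S
    [1,2] "read" : S
  [2,6] S\N   <
    [2,3] "near" : N
    [3,6] (S\N)\N   >
      [3,4] "clearly" : ((S\N)\N)/S
      [4,6] S   >
        [4,5] "quickly" : S/N
        [5,6] "chased" : N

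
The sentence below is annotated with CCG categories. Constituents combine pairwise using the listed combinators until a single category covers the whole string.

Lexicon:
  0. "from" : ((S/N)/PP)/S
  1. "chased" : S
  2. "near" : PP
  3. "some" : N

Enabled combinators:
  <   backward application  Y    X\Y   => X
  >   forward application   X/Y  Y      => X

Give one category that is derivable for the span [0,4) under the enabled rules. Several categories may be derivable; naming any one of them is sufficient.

[0,4] S   >
  [0,3] S/N   >
    [0,2] (S/N)/PP   >
      [0,1] "from" : ((S/N)/PP)/S
      [1,2] "chased" : S
    [2,3] "near" : PP
  [3,4] "some" : N

S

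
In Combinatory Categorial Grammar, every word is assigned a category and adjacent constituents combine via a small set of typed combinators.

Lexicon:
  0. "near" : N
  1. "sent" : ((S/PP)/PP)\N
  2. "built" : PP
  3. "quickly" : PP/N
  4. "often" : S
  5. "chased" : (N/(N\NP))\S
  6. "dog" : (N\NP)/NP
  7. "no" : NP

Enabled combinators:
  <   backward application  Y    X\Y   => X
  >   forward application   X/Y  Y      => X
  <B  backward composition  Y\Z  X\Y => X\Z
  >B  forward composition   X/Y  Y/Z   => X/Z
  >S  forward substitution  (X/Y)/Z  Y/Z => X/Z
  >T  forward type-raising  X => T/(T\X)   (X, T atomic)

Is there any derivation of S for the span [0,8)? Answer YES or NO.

YES

[0,8] S   >
  [0,4] S/N   >B
    [0,3] S/PP   >
      [0,2] (S/PP)/PP   <
        [0,1] "near" : N
        [1,2] "sent" : ((S/PP)/PP)\N
      [2,3] "built" : PP
    [3,4] "quickly" : PP/N
  [4,8] N   >
    [4,6] N/(N\NP)   <
      [4,5] "often" : S
      [5,6] "chased" : (N/(N\NP))\S
    [6,8] N\NP   >
      [6,7] "dog" : (N\NP)/NP
      [7,8] "no" : NP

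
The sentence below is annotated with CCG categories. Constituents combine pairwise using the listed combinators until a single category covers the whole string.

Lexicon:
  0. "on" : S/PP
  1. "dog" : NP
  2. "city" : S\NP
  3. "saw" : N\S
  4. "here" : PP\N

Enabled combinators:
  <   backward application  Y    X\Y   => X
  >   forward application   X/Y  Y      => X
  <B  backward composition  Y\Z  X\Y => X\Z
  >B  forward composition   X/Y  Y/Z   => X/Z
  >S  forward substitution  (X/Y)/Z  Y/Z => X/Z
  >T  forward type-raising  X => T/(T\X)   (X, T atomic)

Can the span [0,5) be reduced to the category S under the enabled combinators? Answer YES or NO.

[0,5] S   >
  [0,1] "on" : S/PP
  [1,5] PP   >
    [1,2] PP/(PP\NP)   >T
      [1,2] "dog" : NP
    [2,5] PP\NP   <B
      [2,3] "city" : S\NP
      [3,5] PP\S   <B
        [3,4] "saw" : N\S
        [4,5] "here" : PP\N

YES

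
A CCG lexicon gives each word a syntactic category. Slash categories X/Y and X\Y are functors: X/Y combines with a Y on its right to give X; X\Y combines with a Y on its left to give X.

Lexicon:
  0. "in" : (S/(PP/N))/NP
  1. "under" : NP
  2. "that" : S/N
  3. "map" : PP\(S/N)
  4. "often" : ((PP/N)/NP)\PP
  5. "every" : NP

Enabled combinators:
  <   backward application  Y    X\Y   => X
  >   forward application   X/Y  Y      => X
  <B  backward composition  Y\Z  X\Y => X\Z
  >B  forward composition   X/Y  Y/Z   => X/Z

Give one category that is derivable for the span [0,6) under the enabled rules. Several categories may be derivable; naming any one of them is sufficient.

[0,6] S   >
  [0,5] S/NP   >B
    [0,2] S/(PP/N)   >
      [0,1] "in" : (S/(PP/N))/NP
      [1,2] "under" : NP
    [2,5] (PP/N)/NP   <
      [2,4] PP   <
        [2,3] "that" : S/N
        [3,4] "map" : PP\(S/N)
      [4,5] "often" : ((PP/N)/NP)\PP
  [5,6] "every" : NP

S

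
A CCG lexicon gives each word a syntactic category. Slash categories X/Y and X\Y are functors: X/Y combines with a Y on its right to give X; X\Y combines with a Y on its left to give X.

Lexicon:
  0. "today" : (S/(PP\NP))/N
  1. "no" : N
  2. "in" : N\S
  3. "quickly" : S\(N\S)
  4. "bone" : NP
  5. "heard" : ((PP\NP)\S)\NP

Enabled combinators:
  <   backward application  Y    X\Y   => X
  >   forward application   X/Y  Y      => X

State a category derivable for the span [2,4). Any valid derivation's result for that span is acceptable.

S

[0,6] S   >
  [0,2] S/(PP\NP)   >
    [0,1] "today" : (S/(PP\NP))/N
    [1,2] "no" : N
  [2,6] PP\NP   <
    [2,4] S   <
      [2,3] "in" : N\S
      [3,4] "quickly" : S\(N\S)
    [4,6] (PP\NP)\S   <
      [4,5] "bone" : NP
      [5,6] "heard" : ((PP\NP)\S)\NP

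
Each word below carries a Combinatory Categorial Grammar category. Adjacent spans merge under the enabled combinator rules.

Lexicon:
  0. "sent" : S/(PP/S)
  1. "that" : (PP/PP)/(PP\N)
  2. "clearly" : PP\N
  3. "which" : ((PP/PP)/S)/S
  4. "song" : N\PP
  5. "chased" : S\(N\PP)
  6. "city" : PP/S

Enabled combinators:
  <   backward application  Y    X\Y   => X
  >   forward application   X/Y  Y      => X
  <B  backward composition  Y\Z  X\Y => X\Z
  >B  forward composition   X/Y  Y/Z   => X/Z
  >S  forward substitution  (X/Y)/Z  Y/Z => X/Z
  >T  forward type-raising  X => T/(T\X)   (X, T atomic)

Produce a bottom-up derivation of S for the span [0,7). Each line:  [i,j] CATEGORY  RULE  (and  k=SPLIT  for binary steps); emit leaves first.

[0,7] S   >
  [0,1] "sent" : S/(PP/S)
  [1,7] PP/S   >B
    [1,3] PP/PP   >
      [1,2] "that" : (PP/PP)/(PP\N)
      [2,3] "clearly" : PP\N
    [3,7] PP/S   >S
      [3,6] (PP/PP)/S   >
        [3,4] "which" : ((PP/PP)/S)/S
        [4,6] S   <
          [4,5] "song" : N\PP
          [5,6] "chased" : S\(N\PP)
      [6,7] "city" : PP/S

[0,1] S/(PP/S)  lex  "sent"
[1,2] (PP/PP)/(PP\N)  lex  "that"
[2,3] PP\N  lex  "clearly"
[1,3] PP/PP  >  k=2
[3,4] ((PP/PP)/S)/S  lex  "which"
[4,5] N\PP  lex  "song"
[5,6] S\(N\PP)  lex  "chased"
[4,6] S  <  k=5
[3,6] (PP/PP)/S  >  k=4
[6,7] PP/S  lex  "city"
[3,7] PP/S  >S  k=6
[1,7] PP/S  >B  k=3
[0,7] S  >  k=1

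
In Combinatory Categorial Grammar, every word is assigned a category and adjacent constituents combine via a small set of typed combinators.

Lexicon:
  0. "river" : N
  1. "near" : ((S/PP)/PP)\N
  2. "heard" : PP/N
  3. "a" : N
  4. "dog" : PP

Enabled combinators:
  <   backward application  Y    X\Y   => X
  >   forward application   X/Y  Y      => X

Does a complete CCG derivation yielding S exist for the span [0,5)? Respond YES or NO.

[0,5] S   >
  [0,4] S/PP   >
    [0,2] (S/PP)/PP   <
      [0,1] "river" : N
      [1,2] "near" : ((S/PP)/PP)\N
    [2,4] PP   >
      [2,3] "heard" : PP/N
      [3,4] "a" : N
  [4,5] "dog" : PP

YES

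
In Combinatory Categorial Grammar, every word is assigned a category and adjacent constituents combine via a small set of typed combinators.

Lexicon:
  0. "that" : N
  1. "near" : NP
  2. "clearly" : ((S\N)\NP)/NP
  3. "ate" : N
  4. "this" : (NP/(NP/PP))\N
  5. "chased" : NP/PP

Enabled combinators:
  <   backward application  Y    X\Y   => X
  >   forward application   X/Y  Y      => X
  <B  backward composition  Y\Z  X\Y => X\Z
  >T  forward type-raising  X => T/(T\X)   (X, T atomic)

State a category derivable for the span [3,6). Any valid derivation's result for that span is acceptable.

[0,6] S   <
  [0,1] "that" : N
  [1,6] S\N   <
    [1,2] "near" : NP
    [2,6] (S\N)\NP   >
      [2,3] "clearly" : ((S\N)\NP)/NP
      [3,6] NP   >
        [3,5] NP/(NP/PP)   <
          [3,4] "ate" : N
          [4,5] "this" : (NP/(NP/PP))\N
        [5,6] "chased" : NP/PP

NP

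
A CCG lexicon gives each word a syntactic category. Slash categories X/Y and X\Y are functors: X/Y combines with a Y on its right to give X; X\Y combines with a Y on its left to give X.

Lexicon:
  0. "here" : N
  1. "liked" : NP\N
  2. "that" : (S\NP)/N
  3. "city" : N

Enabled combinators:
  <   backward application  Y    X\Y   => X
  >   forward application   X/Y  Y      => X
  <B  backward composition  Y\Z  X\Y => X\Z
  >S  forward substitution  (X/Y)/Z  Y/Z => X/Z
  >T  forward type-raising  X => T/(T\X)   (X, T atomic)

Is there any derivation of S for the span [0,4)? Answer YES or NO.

[0,4] S   <
  [0,2] NP   <
    [0,1] "here" : N
    [1,2] "liked" : NP\N
  [2,4] S\NP   >
    [2,3] "that" : (S\NP)/N
    [3,4] "city" : N

YES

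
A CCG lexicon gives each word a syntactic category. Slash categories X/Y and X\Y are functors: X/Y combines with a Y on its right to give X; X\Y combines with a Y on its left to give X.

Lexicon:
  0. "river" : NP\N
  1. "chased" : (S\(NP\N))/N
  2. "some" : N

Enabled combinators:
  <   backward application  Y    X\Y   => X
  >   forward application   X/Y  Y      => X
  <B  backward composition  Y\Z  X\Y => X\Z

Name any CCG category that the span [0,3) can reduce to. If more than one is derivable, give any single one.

S

[0,3] S   <
  [0,1] "river" : NP\N
  [1,3] S\(NP\N)   >
    [1,2] "chased" : (S\(NP\N))/N
    [2,3] "some" : N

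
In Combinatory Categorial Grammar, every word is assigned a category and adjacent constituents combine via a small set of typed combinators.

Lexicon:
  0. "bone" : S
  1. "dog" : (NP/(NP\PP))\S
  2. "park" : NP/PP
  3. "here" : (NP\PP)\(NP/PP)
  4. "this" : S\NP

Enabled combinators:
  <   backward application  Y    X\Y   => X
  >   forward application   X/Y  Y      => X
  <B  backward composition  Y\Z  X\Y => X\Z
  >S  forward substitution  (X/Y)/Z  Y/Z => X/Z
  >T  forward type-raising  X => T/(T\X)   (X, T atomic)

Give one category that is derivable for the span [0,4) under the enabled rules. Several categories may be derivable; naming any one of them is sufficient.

[0,5] S   <
  [0,4] NP   >
    [0,2] NP/(NP\PP)   <
      [0,1] "bone" : S
      [1,2] "dog" : (NP/(NP\PP))\S
    [2,4] NP\PP   <
      [2,3] "park" : NP/PP
      [3,4] "here" : (NP\PP)\(NP/PP)
  [4,5] "this" : S\NP

NP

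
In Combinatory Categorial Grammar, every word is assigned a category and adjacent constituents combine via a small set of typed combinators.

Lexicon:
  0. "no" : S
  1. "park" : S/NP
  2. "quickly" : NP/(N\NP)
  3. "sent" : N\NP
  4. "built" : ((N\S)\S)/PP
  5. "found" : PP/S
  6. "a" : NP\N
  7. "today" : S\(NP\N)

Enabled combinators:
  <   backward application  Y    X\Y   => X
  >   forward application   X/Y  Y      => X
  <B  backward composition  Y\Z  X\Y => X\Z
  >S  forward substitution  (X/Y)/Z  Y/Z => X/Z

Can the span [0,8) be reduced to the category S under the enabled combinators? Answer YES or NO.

NO

S S/NP NP/(N\NP) N\NP ((N\S)\S)/PP PP/S NP\N S\(NP\N)
CKY chart[0,8] = {N}; S ∉ chart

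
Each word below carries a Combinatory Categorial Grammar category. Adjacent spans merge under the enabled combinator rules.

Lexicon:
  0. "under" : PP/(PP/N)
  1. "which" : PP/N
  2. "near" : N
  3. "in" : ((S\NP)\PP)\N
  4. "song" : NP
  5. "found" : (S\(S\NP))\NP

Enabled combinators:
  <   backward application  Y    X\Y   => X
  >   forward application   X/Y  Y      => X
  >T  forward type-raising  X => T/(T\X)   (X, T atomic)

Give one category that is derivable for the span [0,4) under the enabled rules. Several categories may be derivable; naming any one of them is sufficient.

[0,6] S   <
  [0,4] S\NP   <
    [0,2] PP   >
      [0,1] "under" : PP/(PP/N)
      [1,2] "which" : PP/N
    [2,4] (S\NP)\PP   <
      [2,3] "near" : N
      [3,4] "in" : ((S\NP)\PP)\N
  [4,6] S\(S\NP)   <
    [4,5] "song" : NP
    [5,6] "found" : (S\(S\NP))\NP

S\NP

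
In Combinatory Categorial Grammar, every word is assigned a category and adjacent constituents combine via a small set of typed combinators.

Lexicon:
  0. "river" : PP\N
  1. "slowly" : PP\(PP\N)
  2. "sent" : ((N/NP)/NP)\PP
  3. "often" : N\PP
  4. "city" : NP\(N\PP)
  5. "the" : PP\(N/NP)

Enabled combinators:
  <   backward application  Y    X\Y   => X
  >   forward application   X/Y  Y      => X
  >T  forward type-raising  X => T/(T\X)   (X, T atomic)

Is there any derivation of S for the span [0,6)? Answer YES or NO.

PP\N PP\(PP\N) ((N/NP)/NP)\PP N\PP NP\(N\PP) PP\(N/NP)
CKY chart[0,6] = {N/(N\PP), NP/(NP\PP), PP, PP/(PP\PP), S/(S\PP)}; S ∉ chart

NO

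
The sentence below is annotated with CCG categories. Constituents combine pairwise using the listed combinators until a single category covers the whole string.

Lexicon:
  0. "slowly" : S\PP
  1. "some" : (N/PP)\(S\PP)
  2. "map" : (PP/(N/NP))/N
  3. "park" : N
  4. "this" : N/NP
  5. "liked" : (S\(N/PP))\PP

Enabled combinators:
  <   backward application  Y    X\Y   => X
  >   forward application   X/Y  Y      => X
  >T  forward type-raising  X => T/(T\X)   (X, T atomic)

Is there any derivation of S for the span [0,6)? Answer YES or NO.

YES

[0,6] S   <
  [0,2] N/PP   <
    [0,1] "slowly" : S\PP
    [1,2] "some" : (N/PP)\(S\PP)
  [2,6] S\(N/PP)   <
    [2,5] PP   >
      [2,4] PP/(N/NP)   >
        [2,3] "map" : (PP/(N/NP))/N
        [3,4] "park" : N
      [4,5] "this" : N/NP
    [5,6] "liked" : (S\(N/PP))\PP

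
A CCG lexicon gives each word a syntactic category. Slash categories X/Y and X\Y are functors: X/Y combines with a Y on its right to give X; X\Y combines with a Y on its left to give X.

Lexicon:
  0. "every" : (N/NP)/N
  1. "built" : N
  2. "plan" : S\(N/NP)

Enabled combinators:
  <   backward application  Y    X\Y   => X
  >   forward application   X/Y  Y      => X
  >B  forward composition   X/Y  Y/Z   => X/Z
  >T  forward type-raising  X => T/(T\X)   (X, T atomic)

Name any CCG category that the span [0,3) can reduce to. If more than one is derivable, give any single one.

[0,3] S   <
  [0,2] N/NP   >
    [0,1] "every" : (N/NP)/N
    [1,2] "built" : N
  [2,3] "plan" : S\(N/NP)

S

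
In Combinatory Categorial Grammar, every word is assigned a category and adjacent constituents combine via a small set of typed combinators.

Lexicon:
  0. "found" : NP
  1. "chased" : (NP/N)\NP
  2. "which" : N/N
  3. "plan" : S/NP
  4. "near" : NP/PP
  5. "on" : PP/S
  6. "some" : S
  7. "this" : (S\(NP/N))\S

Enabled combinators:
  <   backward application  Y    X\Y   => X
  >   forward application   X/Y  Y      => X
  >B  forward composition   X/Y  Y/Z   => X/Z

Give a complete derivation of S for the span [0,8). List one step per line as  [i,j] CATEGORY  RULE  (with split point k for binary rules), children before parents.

[0,8] S   <
  [0,3] NP/N   >B
    [0,2] NP/N   <
      [0,1] "found" : NP
      [1,2] "chased" : (NP/N)\NP
    [2,3] "which" : N/N
  [3,8] S\(NP/N)   <
    [3,7] S   >
      [3,5] S/PP   >B
        [3,4] "plan" : S/NP
        [4,5] "near" : NP/PP
      [5,7] PP   >
        [5,6] "on" : PP/S
        [6,7] "some" : S
    [7,8] "this" : (S\(NP/N))\S

[0,1] NP  lex  "found"
[1,2] (NP/N)\NP  lex  "chased"
[0,2] NP/N  <  k=1
[2,3] N/N  lex  "which"
[0,3] NP/N  >B  k=2
[3,4] S/NP  lex  "plan"
[4,5] NP/PP  lex  "near"
[3,5] S/PP  >B  k=4
[5,6] PP/S  lex  "on"
[6,7] S  lex  "some"
[5,7] PP  >  k=6
[3,7] S  >  k=5
[7,8] (S\(NP/N))\S  lex  "this"
[3,8] S\(NP/N)  <  k=7
[0,8] S  <  k=3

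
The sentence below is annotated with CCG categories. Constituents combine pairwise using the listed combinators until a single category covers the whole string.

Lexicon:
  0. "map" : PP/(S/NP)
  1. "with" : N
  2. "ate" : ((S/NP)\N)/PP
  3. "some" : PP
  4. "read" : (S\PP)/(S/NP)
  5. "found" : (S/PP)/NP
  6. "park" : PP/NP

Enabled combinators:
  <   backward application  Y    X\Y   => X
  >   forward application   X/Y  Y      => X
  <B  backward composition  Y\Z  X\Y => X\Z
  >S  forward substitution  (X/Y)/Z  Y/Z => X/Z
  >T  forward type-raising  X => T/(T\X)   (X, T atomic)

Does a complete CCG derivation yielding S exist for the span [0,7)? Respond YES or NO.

YES

[0,7] S   <
  [0,4] PP   >
    [0,1] "map" : PP/(S/NP)
    [1,4] S/NP   <
      [1,2] "with" : N
      [2,4] (S/NP)\N   >
        [2,3] "ate" : ((S/NP)\N)/PP
        [3,4] "some" : PP
  [4,7] S\PP   >
    [4,5] "read" : (S\PP)/(S/NP)
    [5,7] S/NP   >S
      [5,6] "found" : (S/PP)/NP
      [6,7] "park" : PP/NP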